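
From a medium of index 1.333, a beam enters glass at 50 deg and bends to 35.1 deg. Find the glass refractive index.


Apply Snell's law: n1 * sin(theta1) = n2 * sin(theta2)
  n2 = n1 * sin(theta1) / sin(theta2)
  sin(50) = 0.766044
  sin(35.1) = 0.575005
  n2 = 1.333 * 0.766044 / 0.575005 = 1.7759

1.7759


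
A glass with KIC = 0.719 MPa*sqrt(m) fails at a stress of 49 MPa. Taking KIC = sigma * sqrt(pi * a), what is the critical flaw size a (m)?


Rearrange KIC = sigma * sqrt(pi * a):
  sqrt(pi * a) = KIC / sigma
  sqrt(pi * a) = 0.719 / 49 = 0.014673
  a = (KIC / sigma)^2 / pi
  a = 0.014673^2 / pi = 0.0000685 m

0.0000685 m


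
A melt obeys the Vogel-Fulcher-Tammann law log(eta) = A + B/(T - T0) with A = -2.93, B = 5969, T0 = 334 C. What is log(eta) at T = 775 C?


VFT equation: log(eta) = A + B / (T - T0)
  T - T0 = 775 - 334 = 441
  B / (T - T0) = 5969 / 441 = 13.535
  log(eta) = -2.93 + 13.535 = 10.605

10.605


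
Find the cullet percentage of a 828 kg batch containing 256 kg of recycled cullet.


Cullet ratio = (cullet mass / total batch mass) * 100
  Ratio = 256 / 828 * 100 = 30.92%

30.92%


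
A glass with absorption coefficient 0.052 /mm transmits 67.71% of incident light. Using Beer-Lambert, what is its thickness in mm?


Rearrange T = exp(-alpha * thickness):
  thickness = -ln(T) / alpha
  T = 67.71/100 = 0.6771
  ln(T) = -0.38994
  -ln(T) = 0.38994
  thickness = 0.38994 / 0.052 = 7.5 mm

7.5 mm


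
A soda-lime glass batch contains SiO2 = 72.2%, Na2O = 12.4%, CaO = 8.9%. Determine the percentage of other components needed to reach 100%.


Sum the three major oxides:
  SiO2 + Na2O + CaO = 72.2 + 12.4 + 8.9 = 93.5%
Subtract from 100%:
  Others = 100 - 93.5 = 6.5%

6.5%


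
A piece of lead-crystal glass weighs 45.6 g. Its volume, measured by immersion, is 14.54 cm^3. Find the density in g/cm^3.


Use the definition of density:
  rho = mass / volume
  rho = 45.6 / 14.54 = 3.136 g/cm^3

3.136 g/cm^3


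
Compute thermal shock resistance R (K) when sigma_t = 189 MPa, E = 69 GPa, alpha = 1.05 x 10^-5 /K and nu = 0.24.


Thermal shock resistance: R = sigma * (1 - nu) / (E * alpha)
  Numerator = 189 * (1 - 0.24) = 143.64
  Denominator = 69 * 1000 * (1.05 x 10^-5) = 0.7245
  R = 143.64 / 0.7245 = 198.3 K

198.3 K


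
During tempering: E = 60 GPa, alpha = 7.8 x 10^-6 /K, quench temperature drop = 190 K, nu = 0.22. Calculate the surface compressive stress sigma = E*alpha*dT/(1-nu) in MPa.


Tempering stress: sigma = E * alpha * dT / (1 - nu)
  E (MPa) = 60 * 1000 = 60000
  Numerator = 60000 * (7.8 x 10^-6) * 190 = 88.92
  Denominator = 1 - 0.22 = 0.78
  sigma = 88.92 / 0.78 = 114.0 MPa

114.0 MPa


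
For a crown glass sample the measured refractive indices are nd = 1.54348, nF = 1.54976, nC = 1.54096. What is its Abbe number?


Abbe number formula: Vd = (nd - 1) / (nF - nC)
  nd - 1 = 1.54348 - 1 = 0.54348
  nF - nC = 1.54976 - 1.54096 = 0.0088
  Vd = 0.54348 / 0.0088 = 61.76

61.76


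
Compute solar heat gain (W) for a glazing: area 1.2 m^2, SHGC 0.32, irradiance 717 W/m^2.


Solar heat gain: Q = Area * SHGC * Irradiance
  Q = 1.2 * 0.32 * 717 = 275.3 W

275.3 W


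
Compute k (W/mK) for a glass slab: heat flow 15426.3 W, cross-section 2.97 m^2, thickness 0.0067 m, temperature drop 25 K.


Fourier's law rearranged: k = Q * t / (A * dT)
  Numerator = 15426.3 * 0.0067 = 103.35621
  Denominator = 2.97 * 25 = 74.25
  k = 103.35621 / 74.25 = 1.392 W/mK

1.392 W/mK


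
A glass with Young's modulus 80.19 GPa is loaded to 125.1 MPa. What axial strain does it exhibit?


Rearrange E = sigma / epsilon:
  epsilon = sigma / E
  E (MPa) = 80.19 * 1000 = 80190
  epsilon = 125.1 / 80190 = 0.00156

0.00156


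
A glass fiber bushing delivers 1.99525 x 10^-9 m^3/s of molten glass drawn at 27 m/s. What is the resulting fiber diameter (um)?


Cross-sectional area from continuity:
  A = Q / v = 1.99525 x 10^-9 / 27 = 7.389815 x 10^-11 m^2
Diameter from circular cross-section:
  d = sqrt(4A / pi) * 10^6 (m -> um)
  d = sqrt(4 * 7.389815 x 10^-11 / pi) * 10^6 = 9.7 um

9.7 um


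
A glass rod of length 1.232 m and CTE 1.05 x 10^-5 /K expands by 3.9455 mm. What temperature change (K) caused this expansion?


Rearrange dL = alpha * L0 * dT for dT:
  dT = dL / (alpha * L0)
  dL (m) = 3.9455 / 1000 = 0.0039455
  dT = 0.0039455 / ((1.05 x 10^-5) * 1.232) = 305.0 K

305.0 K


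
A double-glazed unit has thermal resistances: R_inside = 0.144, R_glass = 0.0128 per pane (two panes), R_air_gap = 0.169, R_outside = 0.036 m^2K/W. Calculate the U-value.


Total thermal resistance (series):
  R_total = R_in + R_glass + R_air + R_glass + R_out
  R_total = 0.144 + 0.0128 + 0.169 + 0.0128 + 0.036 = 0.3746 m^2K/W
U-value = 1 / R_total = 1 / 0.3746 = 2.67 W/m^2K

2.67 W/m^2K


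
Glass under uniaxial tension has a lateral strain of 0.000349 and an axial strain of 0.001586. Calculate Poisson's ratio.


Poisson's ratio: nu = lateral strain / axial strain
  nu = 0.000349 / 0.001586 = 0.2201

0.2201


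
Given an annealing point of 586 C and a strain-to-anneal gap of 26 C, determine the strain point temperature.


Strain point = annealing point - difference:
  T_strain = 586 - 26 = 560 C

560 C


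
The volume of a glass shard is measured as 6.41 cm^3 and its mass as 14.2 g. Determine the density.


Use the definition of density:
  rho = mass / volume
  rho = 14.2 / 6.41 = 2.215 g/cm^3

2.215 g/cm^3


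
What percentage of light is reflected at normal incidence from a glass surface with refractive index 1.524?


Fresnel reflectance at normal incidence:
  R = ((n - 1)/(n + 1))^2
  (n - 1)/(n + 1) = (1.524 - 1)/(1.524 + 1) = 0.207607
  R = 0.207607^2 = 0.0431007
  R(%) = 0.0431007 * 100 = 4.31%

4.31%


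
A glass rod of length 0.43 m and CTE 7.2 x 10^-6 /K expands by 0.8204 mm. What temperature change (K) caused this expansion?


Rearrange dL = alpha * L0 * dT for dT:
  dT = dL / (alpha * L0)
  dL (m) = 0.8204 / 1000 = 0.0008204
  dT = 0.0008204 / ((7.2 x 10^-6) * 0.43) = 265.0 K

265.0 K


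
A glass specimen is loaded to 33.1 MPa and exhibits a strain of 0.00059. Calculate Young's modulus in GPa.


Young's modulus: E = stress / strain
  E = 33.1 MPa / 0.00059 = 56101.69 MPa
Convert to GPa: 56101.69 / 1000 = 56.1 GPa

56.1 GPa


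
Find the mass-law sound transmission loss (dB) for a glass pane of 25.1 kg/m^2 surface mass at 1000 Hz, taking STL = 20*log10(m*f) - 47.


Mass law: STL = 20 * log10(m * f) - 47
  m * f = 25.1 * 1000 = 25100
  log10(25100) = 4.39967
  STL = 20 * 4.39967 - 47 = 87.9934 - 47 = 41.0 dB

41.0 dB


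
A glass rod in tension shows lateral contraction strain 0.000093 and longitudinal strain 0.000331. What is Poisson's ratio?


Poisson's ratio: nu = lateral strain / axial strain
  nu = 0.000093 / 0.000331 = 0.281

0.281


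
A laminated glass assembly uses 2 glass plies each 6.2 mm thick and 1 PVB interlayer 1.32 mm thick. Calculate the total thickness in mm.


Total thickness = glass contribution + PVB contribution
  Glass: 2 * 6.2 = 12.4 mm
  PVB: 1 * 1.32 = 1.32 mm
  Total = 12.4 + 1.32 = 13.72 mm

13.72 mm


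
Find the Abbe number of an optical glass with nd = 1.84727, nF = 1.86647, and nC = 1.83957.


Abbe number formula: Vd = (nd - 1) / (nF - nC)
  nd - 1 = 1.84727 - 1 = 0.84727
  nF - nC = 1.86647 - 1.83957 = 0.0269
  Vd = 0.84727 / 0.0269 = 31.5

31.5


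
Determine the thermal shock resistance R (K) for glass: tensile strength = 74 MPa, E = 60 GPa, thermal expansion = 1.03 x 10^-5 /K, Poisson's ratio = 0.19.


Thermal shock resistance: R = sigma * (1 - nu) / (E * alpha)
  Numerator = 74 * (1 - 0.19) = 59.94
  Denominator = 60 * 1000 * (1.03 x 10^-5) = 0.618
  R = 59.94 / 0.618 = 97.0 K

97.0 K


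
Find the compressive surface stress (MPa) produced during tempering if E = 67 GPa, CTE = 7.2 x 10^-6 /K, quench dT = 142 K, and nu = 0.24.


Tempering stress: sigma = E * alpha * dT / (1 - nu)
  E (MPa) = 67 * 1000 = 67000
  Numerator = 67000 * (7.2 x 10^-6) * 142 = 68.5008
  Denominator = 1 - 0.24 = 0.76
  sigma = 68.5008 / 0.76 = 90.1 MPa

90.1 MPa


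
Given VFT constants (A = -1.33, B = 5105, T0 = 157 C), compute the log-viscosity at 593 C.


VFT equation: log(eta) = A + B / (T - T0)
  T - T0 = 593 - 157 = 436
  B / (T - T0) = 5105 / 436 = 11.709
  log(eta) = -1.33 + 11.709 = 10.379

10.379


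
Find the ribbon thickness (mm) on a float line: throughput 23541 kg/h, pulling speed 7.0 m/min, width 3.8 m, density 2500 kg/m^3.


Ribbon cross-section from mass balance:
  Volume rate = throughput / density = 23541 / 2500 = 9.4164 m^3/h
  thickness = volume rate / (speed * 60 * width), i.e.
  thickness = throughput / (60 * speed * width * density) * 1000
  thickness = 23541 / (60 * 7.0 * 3.8 * 2500) * 1000 = 5.9 mm

5.9 mm


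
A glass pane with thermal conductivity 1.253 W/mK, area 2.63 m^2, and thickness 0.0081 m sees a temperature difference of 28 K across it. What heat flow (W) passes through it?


Fourier's law: Q = k * A * dT / t
  Q = 1.253 * 2.63 * 28 / 0.0081
  Q = 92.27092 / 0.0081 = 11391.5 W

11391.5 W


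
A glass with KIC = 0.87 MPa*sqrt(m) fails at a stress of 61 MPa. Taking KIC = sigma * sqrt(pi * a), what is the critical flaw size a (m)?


Rearrange KIC = sigma * sqrt(pi * a):
  sqrt(pi * a) = KIC / sigma
  sqrt(pi * a) = 0.87 / 61 = 0.014262
  a = (KIC / sigma)^2 / pi
  a = 0.014262^2 / pi = 0.0000647 m

0.0000647 m


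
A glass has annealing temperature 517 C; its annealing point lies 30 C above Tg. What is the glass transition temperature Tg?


Rearrange T_anneal = Tg + offset for Tg:
  Tg = T_anneal - offset = 517 - 30 = 487 C

487 C


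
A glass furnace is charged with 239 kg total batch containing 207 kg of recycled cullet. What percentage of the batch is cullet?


Cullet ratio = (cullet mass / total batch mass) * 100
  Ratio = 207 / 239 * 100 = 86.61%

86.61%


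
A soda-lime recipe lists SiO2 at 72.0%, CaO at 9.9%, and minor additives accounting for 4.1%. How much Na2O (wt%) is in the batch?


Pieces sum to 100%:
  Na2O = 100 - (SiO2 + CaO + others)
  Na2O = 100 - (72.0 + 9.9 + 4.1) = 14.0%

14.0%


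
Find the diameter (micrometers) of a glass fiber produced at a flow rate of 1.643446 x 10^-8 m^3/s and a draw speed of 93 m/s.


Cross-sectional area from continuity:
  A = Q / v = 1.643446 x 10^-8 / 93 = 1.767146 x 10^-10 m^2
Diameter from circular cross-section:
  d = sqrt(4A / pi) * 10^6 (m -> um)
  d = sqrt(4 * 1.767146 x 10^-10 / pi) * 10^6 = 15.0 um

15.0 um


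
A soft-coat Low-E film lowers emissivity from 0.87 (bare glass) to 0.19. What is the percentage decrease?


Percentage reduction = (1 - coated/uncoated) * 100
  Ratio = 0.19 / 0.87 = 0.2184
  Reduction = (1 - 0.2184) * 100 = 78.2%

78.2%


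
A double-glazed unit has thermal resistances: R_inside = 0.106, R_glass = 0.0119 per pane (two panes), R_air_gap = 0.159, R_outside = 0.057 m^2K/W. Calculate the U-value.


Total thermal resistance (series):
  R_total = R_in + R_glass + R_air + R_glass + R_out
  R_total = 0.106 + 0.0119 + 0.159 + 0.0119 + 0.057 = 0.3458 m^2K/W
U-value = 1 / R_total = 1 / 0.3458 = 2.892 W/m^2K

2.892 W/m^2K


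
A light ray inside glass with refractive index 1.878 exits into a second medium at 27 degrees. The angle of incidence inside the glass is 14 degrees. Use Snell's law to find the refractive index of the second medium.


Apply Snell's law: n1 * sin(theta1) = n2 * sin(theta2)
  n2 = n1 * sin(theta1) / sin(theta2)
  sin(14) = 0.241922
  sin(27) = 0.45399
  n2 = 1.878 * 0.241922 / 0.45399 = 1.0007

1.0007


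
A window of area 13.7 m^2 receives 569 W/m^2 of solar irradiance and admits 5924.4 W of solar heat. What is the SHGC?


Rearrange Q = Area * SHGC * Irradiance:
  SHGC = Q / (Area * Irradiance)
  SHGC = 5924.4 / (13.7 * 569) = 0.76

0.76


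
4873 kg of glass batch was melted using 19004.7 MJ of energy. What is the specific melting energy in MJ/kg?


Rearrange E = m * s for s:
  s = E / m
  s = 19004.7 / 4873 = 3.9 MJ/kg

3.9 MJ/kg


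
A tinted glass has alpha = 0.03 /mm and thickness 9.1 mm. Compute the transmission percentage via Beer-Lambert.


Beer-Lambert law: T = exp(-alpha * thickness)
  exponent = -0.03 * 9.1 = -0.273
  T = exp(-0.273) = 0.7611
  Percentage = 0.7611 * 100 = 76.11%

76.11%


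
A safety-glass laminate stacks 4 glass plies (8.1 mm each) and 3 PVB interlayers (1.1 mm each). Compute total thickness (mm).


Total thickness = glass contribution + PVB contribution
  Glass: 4 * 8.1 = 32.4 mm
  PVB: 3 * 1.1 = 3.3 mm
  Total = 32.4 + 3.3 = 35.7 mm

35.7 mm


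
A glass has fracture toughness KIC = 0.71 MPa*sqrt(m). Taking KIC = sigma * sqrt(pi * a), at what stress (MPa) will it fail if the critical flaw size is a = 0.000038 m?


Rearrange KIC = sigma * sqrt(pi * a):
  sigma = KIC / sqrt(pi * a)
  sqrt(pi * 0.000038) = 0.010926
  sigma = 0.71 / 0.010926 = 64.98 MPa

64.98 MPa


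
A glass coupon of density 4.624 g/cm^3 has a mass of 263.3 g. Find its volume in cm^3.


Rearrange rho = m / V:
  V = m / rho
  V = 263.3 / 4.624 = 56.942 cm^3

56.942 cm^3


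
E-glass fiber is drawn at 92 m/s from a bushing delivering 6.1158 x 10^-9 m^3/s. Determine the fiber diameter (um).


Cross-sectional area from continuity:
  A = Q / v = 6.1158 x 10^-9 / 92 = 6.647609 x 10^-11 m^2
Diameter from circular cross-section:
  d = sqrt(4A / pi) * 10^6 (m -> um)
  d = sqrt(4 * 6.647609 x 10^-11 / pi) * 10^6 = 9.2 um

9.2 um


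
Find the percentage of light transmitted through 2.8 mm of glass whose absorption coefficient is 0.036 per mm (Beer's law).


Beer-Lambert law: T = exp(-alpha * thickness)
  exponent = -0.036 * 2.8 = -0.1008
  T = exp(-0.1008) = 0.9041
  Percentage = 0.9041 * 100 = 90.41%

90.41%


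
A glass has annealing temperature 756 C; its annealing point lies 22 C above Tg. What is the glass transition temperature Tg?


Rearrange T_anneal = Tg + offset for Tg:
  Tg = T_anneal - offset = 756 - 22 = 734 C

734 C


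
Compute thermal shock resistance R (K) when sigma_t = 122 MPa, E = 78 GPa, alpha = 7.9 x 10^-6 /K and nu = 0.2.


Thermal shock resistance: R = sigma * (1 - nu) / (E * alpha)
  Numerator = 122 * (1 - 0.2) = 97.6
  Denominator = 78 * 1000 * (7.9 x 10^-6) = 0.6162
  R = 97.6 / 0.6162 = 158.4 K

158.4 K


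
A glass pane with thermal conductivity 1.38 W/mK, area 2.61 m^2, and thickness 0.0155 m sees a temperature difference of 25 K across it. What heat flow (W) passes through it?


Fourier's law: Q = k * A * dT / t
  Q = 1.38 * 2.61 * 25 / 0.0155
  Q = 90.045 / 0.0155 = 5809.4 W

5809.4 W


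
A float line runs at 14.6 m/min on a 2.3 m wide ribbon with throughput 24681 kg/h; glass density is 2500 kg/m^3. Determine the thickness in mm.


Ribbon cross-section from mass balance:
  Volume rate = throughput / density = 24681 / 2500 = 9.8724 m^3/h
  thickness = volume rate / (speed * 60 * width), i.e.
  thickness = throughput / (60 * speed * width * density) * 1000
  thickness = 24681 / (60 * 14.6 * 2.3 * 2500) * 1000 = 4.9 mm

4.9 mm


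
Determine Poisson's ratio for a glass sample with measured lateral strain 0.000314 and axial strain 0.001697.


Poisson's ratio: nu = lateral strain / axial strain
  nu = 0.000314 / 0.001697 = 0.185

0.185


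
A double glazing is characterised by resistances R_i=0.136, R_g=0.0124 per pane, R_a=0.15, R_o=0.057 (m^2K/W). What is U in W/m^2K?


Total thermal resistance (series):
  R_total = R_in + R_glass + R_air + R_glass + R_out
  R_total = 0.136 + 0.0124 + 0.15 + 0.0124 + 0.057 = 0.3678 m^2K/W
U-value = 1 / R_total = 1 / 0.3678 = 2.719 W/m^2K

2.719 W/m^2K


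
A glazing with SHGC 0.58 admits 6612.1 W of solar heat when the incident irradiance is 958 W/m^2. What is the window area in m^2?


Rearrange Q = Area * SHGC * Irradiance:
  Area = Q / (SHGC * Irradiance)
  Area = 6612.1 / (0.58 * 958) = 11.9 m^2

11.9 m^2


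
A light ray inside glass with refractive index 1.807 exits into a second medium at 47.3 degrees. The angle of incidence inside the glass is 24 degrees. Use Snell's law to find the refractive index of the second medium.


Apply Snell's law: n1 * sin(theta1) = n2 * sin(theta2)
  n2 = n1 * sin(theta1) / sin(theta2)
  sin(24) = 0.406737
  sin(47.3) = 0.734915
  n2 = 1.807 * 0.406737 / 0.734915 = 1.0001

1.0001


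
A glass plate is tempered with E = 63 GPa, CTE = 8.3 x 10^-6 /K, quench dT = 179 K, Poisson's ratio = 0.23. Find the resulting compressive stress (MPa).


Tempering stress: sigma = E * alpha * dT / (1 - nu)
  E (MPa) = 63 * 1000 = 63000
  Numerator = 63000 * (8.3 x 10^-6) * 179 = 93.5991
  Denominator = 1 - 0.23 = 0.77
  sigma = 93.5991 / 0.77 = 121.6 MPa

121.6 MPa


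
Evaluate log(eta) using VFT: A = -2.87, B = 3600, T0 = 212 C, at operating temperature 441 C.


VFT equation: log(eta) = A + B / (T - T0)
  T - T0 = 441 - 212 = 229
  B / (T - T0) = 3600 / 229 = 15.721
  log(eta) = -2.87 + 15.721 = 12.851

12.851


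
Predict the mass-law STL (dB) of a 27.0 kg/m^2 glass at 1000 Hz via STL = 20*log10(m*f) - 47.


Mass law: STL = 20 * log10(m * f) - 47
  m * f = 27.0 * 1000 = 27000
  log10(27000) = 4.43136
  STL = 20 * 4.43136 - 47 = 88.6272 - 47 = 41.6 dB

41.6 dB


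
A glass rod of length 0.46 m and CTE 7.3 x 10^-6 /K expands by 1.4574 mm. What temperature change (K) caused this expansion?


Rearrange dL = alpha * L0 * dT for dT:
  dT = dL / (alpha * L0)
  dL (m) = 1.4574 / 1000 = 0.0014574
  dT = 0.0014574 / ((7.3 x 10^-6) * 0.46) = 434.0 K

434.0 K


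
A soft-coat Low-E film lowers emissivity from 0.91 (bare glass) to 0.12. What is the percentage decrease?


Percentage reduction = (1 - coated/uncoated) * 100
  Ratio = 0.12 / 0.91 = 0.1319
  Reduction = (1 - 0.1319) * 100 = 86.8%

86.8%


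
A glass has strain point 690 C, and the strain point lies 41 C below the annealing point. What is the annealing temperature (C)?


T_anneal = T_strain + gap:
  T_anneal = 690 + 41 = 731 C

731 C


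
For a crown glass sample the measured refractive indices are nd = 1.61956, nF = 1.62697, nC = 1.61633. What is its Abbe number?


Abbe number formula: Vd = (nd - 1) / (nF - nC)
  nd - 1 = 1.61956 - 1 = 0.61956
  nF - nC = 1.62697 - 1.61633 = 0.01064
  Vd = 0.61956 / 0.01064 = 58.23

58.23


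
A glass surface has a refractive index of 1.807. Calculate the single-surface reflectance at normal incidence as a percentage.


Fresnel reflectance at normal incidence:
  R = ((n - 1)/(n + 1))^2
  (n - 1)/(n + 1) = (1.807 - 1)/(1.807 + 1) = 0.287496
  R = 0.287496^2 = 0.082654
  R(%) = 0.082654 * 100 = 8.265%

8.265%


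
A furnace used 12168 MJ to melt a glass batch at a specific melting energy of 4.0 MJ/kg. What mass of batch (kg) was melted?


Rearrange E = m * s for m:
  m = E / s
  m = 12168 / 4.0 = 3042.0 kg

3042.0 kg


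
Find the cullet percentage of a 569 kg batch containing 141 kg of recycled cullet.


Cullet ratio = (cullet mass / total batch mass) * 100
  Ratio = 141 / 569 * 100 = 24.78%

24.78%


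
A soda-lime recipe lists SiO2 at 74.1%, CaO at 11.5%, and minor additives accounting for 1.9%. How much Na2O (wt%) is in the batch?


Pieces sum to 100%:
  Na2O = 100 - (SiO2 + CaO + others)
  Na2O = 100 - (74.1 + 11.5 + 1.9) = 12.5%

12.5%


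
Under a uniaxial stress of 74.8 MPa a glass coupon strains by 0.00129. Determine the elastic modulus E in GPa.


Young's modulus: E = stress / strain
  E = 74.8 MPa / 0.00129 = 57984.5 MPa
Convert to GPa: 57984.5 / 1000 = 57.98 GPa

57.98 GPa


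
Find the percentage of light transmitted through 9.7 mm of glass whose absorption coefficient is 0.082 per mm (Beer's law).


Beer-Lambert law: T = exp(-alpha * thickness)
  exponent = -0.082 * 9.7 = -0.7954
  T = exp(-0.7954) = 0.4514
  Percentage = 0.4514 * 100 = 45.14%

45.14%


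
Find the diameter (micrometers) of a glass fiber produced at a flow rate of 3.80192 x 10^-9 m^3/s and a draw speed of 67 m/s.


Cross-sectional area from continuity:
  A = Q / v = 3.80192 x 10^-9 / 67 = 5.674507 x 10^-11 m^2
Diameter from circular cross-section:
  d = sqrt(4A / pi) * 10^6 (m -> um)
  d = sqrt(4 * 5.674507 x 10^-11 / pi) * 10^6 = 8.5 um

8.5 um


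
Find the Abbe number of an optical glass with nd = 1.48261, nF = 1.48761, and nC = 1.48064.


Abbe number formula: Vd = (nd - 1) / (nF - nC)
  nd - 1 = 1.48261 - 1 = 0.48261
  nF - nC = 1.48761 - 1.48064 = 0.00697
  Vd = 0.48261 / 0.00697 = 69.24

69.24


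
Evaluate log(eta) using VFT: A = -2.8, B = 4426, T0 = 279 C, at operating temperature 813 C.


VFT equation: log(eta) = A + B / (T - T0)
  T - T0 = 813 - 279 = 534
  B / (T - T0) = 4426 / 534 = 8.288
  log(eta) = -2.8 + 8.288 = 5.488

5.488


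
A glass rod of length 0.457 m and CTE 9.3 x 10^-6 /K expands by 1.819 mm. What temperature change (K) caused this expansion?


Rearrange dL = alpha * L0 * dT for dT:
  dT = dL / (alpha * L0)
  dL (m) = 1.819 / 1000 = 0.001819
  dT = 0.001819 / ((9.3 x 10^-6) * 0.457) = 428.0 K

428.0 K


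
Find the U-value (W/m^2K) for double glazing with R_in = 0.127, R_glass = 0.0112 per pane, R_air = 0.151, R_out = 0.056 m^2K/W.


Total thermal resistance (series):
  R_total = R_in + R_glass + R_air + R_glass + R_out
  R_total = 0.127 + 0.0112 + 0.151 + 0.0112 + 0.056 = 0.3564 m^2K/W
U-value = 1 / R_total = 1 / 0.3564 = 2.806 W/m^2K

2.806 W/m^2K


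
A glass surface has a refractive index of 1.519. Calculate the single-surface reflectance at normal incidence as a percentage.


Fresnel reflectance at normal incidence:
  R = ((n - 1)/(n + 1))^2
  (n - 1)/(n + 1) = (1.519 - 1)/(1.519 + 1) = 0.206034
  R = 0.206034^2 = 0.04245
  R(%) = 0.04245 * 100 = 4.245%

4.245%


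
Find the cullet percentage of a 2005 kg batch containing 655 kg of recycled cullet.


Cullet ratio = (cullet mass / total batch mass) * 100
  Ratio = 655 / 2005 * 100 = 32.67%

32.67%


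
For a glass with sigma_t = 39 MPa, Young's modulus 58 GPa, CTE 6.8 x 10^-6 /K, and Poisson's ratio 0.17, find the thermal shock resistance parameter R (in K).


Thermal shock resistance: R = sigma * (1 - nu) / (E * alpha)
  Numerator = 39 * (1 - 0.17) = 32.37
  Denominator = 58 * 1000 * (6.8 x 10^-6) = 0.3944
  R = 32.37 / 0.3944 = 82.1 K

82.1 K


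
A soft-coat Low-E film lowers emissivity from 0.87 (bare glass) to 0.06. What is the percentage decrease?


Percentage reduction = (1 - coated/uncoated) * 100
  Ratio = 0.06 / 0.87 = 0.069
  Reduction = (1 - 0.069) * 100 = 93.1%

93.1%


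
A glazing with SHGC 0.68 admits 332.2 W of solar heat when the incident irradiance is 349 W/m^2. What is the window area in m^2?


Rearrange Q = Area * SHGC * Irradiance:
  Area = Q / (SHGC * Irradiance)
  Area = 332.2 / (0.68 * 349) = 1.4 m^2

1.4 m^2


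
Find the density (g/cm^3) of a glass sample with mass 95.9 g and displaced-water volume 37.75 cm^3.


Use the definition of density:
  rho = mass / volume
  rho = 95.9 / 37.75 = 2.54 g/cm^3

2.54 g/cm^3


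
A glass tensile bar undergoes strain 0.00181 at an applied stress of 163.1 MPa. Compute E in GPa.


Young's modulus: E = stress / strain
  E = 163.1 MPa / 0.00181 = 90110.5 MPa
Convert to GPa: 90110.5 / 1000 = 90.11 GPa

90.11 GPa


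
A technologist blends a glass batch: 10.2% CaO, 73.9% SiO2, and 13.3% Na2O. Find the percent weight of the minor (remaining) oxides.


Sum the three major oxides:
  SiO2 + Na2O + CaO = 73.9 + 13.3 + 10.2 = 97.4%
Subtract from 100%:
  Others = 100 - 97.4 = 2.6%

2.6%


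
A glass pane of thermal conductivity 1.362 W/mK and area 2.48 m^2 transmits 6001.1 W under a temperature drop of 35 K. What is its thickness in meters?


Fourier's law: t = k * A * dT / Q
  t = 1.362 * 2.48 * 35 / 6001.1
  t = 118.2216 / 6001.1 = 0.0197 m

0.0197 m


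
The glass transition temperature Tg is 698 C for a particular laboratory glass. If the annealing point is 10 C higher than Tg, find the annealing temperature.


The annealing temperature is Tg plus the offset:
  T_anneal = 698 + 10 = 708 C

708 C


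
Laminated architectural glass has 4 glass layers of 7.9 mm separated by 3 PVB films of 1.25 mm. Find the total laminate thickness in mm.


Total thickness = glass contribution + PVB contribution
  Glass: 4 * 7.9 = 31.6 mm
  PVB: 3 * 1.25 = 3.75 mm
  Total = 31.6 + 3.75 = 35.35 mm

35.35 mm


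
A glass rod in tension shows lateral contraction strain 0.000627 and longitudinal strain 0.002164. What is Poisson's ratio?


Poisson's ratio: nu = lateral strain / axial strain
  nu = 0.000627 / 0.002164 = 0.2897

0.2897


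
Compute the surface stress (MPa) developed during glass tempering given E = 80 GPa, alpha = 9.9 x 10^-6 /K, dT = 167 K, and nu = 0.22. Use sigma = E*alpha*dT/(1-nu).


Tempering stress: sigma = E * alpha * dT / (1 - nu)
  E (MPa) = 80 * 1000 = 80000
  Numerator = 80000 * (9.9 x 10^-6) * 167 = 132.264
  Denominator = 1 - 0.22 = 0.78
  sigma = 132.264 / 0.78 = 169.6 MPa

169.6 MPa


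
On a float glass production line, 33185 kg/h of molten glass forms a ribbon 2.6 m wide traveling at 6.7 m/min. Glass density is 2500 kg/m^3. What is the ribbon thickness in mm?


Ribbon cross-section from mass balance:
  Volume rate = throughput / density = 33185 / 2500 = 13.274 m^3/h
  thickness = volume rate / (speed * 60 * width), i.e.
  thickness = throughput / (60 * speed * width * density) * 1000
  thickness = 33185 / (60 * 6.7 * 2.6 * 2500) * 1000 = 12.7 mm

12.7 mm


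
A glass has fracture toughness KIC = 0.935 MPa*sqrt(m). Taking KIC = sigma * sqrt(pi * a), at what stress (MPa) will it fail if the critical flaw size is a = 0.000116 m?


Rearrange KIC = sigma * sqrt(pi * a):
  sigma = KIC / sqrt(pi * a)
  sqrt(pi * 0.000116) = 0.01909
  sigma = 0.935 / 0.01909 = 48.98 MPa

48.98 MPa


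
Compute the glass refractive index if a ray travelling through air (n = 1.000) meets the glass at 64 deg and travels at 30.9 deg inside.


Apply Snell's law: n1 * sin(theta1) = n2 * sin(theta2)
  n2 = n1 * sin(theta1) / sin(theta2)
  sin(64) = 0.898794
  sin(30.9) = 0.513541
  n2 = 1.000 * 0.898794 / 0.513541 = 1.7502

1.7502


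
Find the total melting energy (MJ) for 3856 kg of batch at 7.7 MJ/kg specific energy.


Total energy = mass * specific energy
  E = 3856 * 7.7 = 29691.2 MJ

29691.2 MJ


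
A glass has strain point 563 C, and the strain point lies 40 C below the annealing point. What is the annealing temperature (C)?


T_anneal = T_strain + gap:
  T_anneal = 563 + 40 = 603 C

603 C


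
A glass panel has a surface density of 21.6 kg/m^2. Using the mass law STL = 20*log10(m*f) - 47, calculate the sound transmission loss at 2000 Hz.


Mass law: STL = 20 * log10(m * f) - 47
  m * f = 21.6 * 2000 = 43200
  log10(43200) = 4.63548
  STL = 20 * 4.63548 - 47 = 92.7096 - 47 = 45.7 dB

45.7 dB


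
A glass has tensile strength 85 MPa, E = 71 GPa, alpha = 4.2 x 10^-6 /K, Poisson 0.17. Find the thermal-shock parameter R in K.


Thermal shock resistance: R = sigma * (1 - nu) / (E * alpha)
  Numerator = 85 * (1 - 0.17) = 70.55
  Denominator = 71 * 1000 * (4.2 x 10^-6) = 0.2982
  R = 70.55 / 0.2982 = 236.6 K

236.6 K


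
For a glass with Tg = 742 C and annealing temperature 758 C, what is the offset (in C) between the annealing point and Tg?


Offset = T_anneal - Tg:
  offset = 758 - 742 = 16 C

16 C


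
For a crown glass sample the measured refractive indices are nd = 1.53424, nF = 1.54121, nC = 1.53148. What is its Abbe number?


Abbe number formula: Vd = (nd - 1) / (nF - nC)
  nd - 1 = 1.53424 - 1 = 0.53424
  nF - nC = 1.54121 - 1.53148 = 0.00973
  Vd = 0.53424 / 0.00973 = 54.91

54.91


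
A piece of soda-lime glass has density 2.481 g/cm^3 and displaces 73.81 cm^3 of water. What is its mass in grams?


Rearrange rho = m / V:
  m = rho * V
  m = 2.481 * 73.81 = 183.123 g

183.123 g


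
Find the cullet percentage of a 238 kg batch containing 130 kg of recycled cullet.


Cullet ratio = (cullet mass / total batch mass) * 100
  Ratio = 130 / 238 * 100 = 54.62%

54.62%


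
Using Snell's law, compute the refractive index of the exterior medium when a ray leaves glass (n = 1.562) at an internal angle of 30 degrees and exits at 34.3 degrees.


Apply Snell's law: n1 * sin(theta1) = n2 * sin(theta2)
  n2 = n1 * sin(theta1) / sin(theta2)
  sin(30) = 0.5
  sin(34.3) = 0.563526
  n2 = 1.562 * 0.5 / 0.563526 = 1.3859

1.3859


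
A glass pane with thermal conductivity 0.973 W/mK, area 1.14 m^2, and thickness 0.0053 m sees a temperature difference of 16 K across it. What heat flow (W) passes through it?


Fourier's law: Q = k * A * dT / t
  Q = 0.973 * 1.14 * 16 / 0.0053
  Q = 17.74752 / 0.0053 = 3348.6 W

3348.6 W


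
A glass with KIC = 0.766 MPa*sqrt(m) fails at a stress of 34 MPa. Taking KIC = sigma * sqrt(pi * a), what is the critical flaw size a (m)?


Rearrange KIC = sigma * sqrt(pi * a):
  sqrt(pi * a) = KIC / sigma
  sqrt(pi * a) = 0.766 / 34 = 0.022529
  a = (KIC / sigma)^2 / pi
  a = 0.022529^2 / pi = 0.0001616 m

0.0001616 m


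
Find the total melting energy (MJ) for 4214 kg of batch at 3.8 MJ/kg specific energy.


Total energy = mass * specific energy
  E = 4214 * 3.8 = 16013.2 MJ

16013.2 MJ


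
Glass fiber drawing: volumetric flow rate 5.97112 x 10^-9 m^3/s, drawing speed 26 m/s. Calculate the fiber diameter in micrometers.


Cross-sectional area from continuity:
  A = Q / v = 5.97112 x 10^-9 / 26 = 2.296585 x 10^-10 m^2
Diameter from circular cross-section:
  d = sqrt(4A / pi) * 10^6 (m -> um)
  d = sqrt(4 * 2.296585 x 10^-10 / pi) * 10^6 = 17.1 um

17.1 um


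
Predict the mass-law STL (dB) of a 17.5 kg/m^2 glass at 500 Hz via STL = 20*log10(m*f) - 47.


Mass law: STL = 20 * log10(m * f) - 47
  m * f = 17.5 * 500 = 8750
  log10(8750) = 3.94201
  STL = 20 * 3.94201 - 47 = 78.8402 - 47 = 31.8 dB

31.8 dB


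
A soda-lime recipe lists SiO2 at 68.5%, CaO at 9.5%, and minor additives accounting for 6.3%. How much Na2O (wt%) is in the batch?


Pieces sum to 100%:
  Na2O = 100 - (SiO2 + CaO + others)
  Na2O = 100 - (68.5 + 9.5 + 6.3) = 15.7%

15.7%


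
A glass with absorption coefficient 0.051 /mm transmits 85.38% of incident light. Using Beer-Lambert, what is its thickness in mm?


Rearrange T = exp(-alpha * thickness):
  thickness = -ln(T) / alpha
  T = 85.38/100 = 0.8538
  ln(T) = -0.15806
  -ln(T) = 0.15806
  thickness = 0.15806 / 0.051 = 3.1 mm

3.1 mm


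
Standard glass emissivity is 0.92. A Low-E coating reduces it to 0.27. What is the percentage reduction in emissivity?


Percentage reduction = (1 - coated/uncoated) * 100
  Ratio = 0.27 / 0.92 = 0.2935
  Reduction = (1 - 0.2935) * 100 = 70.7%

70.7%


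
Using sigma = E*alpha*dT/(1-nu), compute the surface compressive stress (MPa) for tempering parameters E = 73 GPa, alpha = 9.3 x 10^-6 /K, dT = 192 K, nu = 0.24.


Tempering stress: sigma = E * alpha * dT / (1 - nu)
  E (MPa) = 73 * 1000 = 73000
  Numerator = 73000 * (9.3 x 10^-6) * 192 = 130.3488
  Denominator = 1 - 0.24 = 0.76
  sigma = 130.3488 / 0.76 = 171.5 MPa

171.5 MPa


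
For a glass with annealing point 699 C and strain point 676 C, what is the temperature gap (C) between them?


Gap = T_anneal - T_strain:
  gap = 699 - 676 = 23 C

23 C


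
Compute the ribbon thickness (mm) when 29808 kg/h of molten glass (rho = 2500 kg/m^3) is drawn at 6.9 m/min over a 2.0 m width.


Ribbon cross-section from mass balance:
  Volume rate = throughput / density = 29808 / 2500 = 11.9232 m^3/h
  thickness = volume rate / (speed * 60 * width), i.e.
  thickness = throughput / (60 * speed * width * density) * 1000
  thickness = 29808 / (60 * 6.9 * 2.0 * 2500) * 1000 = 14.4 mm

14.4 mm


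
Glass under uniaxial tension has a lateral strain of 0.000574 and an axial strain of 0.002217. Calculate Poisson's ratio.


Poisson's ratio: nu = lateral strain / axial strain
  nu = 0.000574 / 0.002217 = 0.2589

0.2589


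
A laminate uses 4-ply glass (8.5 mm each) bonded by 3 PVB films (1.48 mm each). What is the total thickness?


Total thickness = glass contribution + PVB contribution
  Glass: 4 * 8.5 = 34.0 mm
  PVB: 3 * 1.48 = 4.44 mm
  Total = 34.0 + 4.44 = 38.44 mm

38.44 mm


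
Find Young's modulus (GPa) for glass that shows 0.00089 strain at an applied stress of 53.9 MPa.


Young's modulus: E = stress / strain
  E = 53.9 MPa / 0.00089 = 60561.8 MPa
Convert to GPa: 60561.8 / 1000 = 60.56 GPa

60.56 GPa


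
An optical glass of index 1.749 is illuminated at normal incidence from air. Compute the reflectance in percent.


Fresnel reflectance at normal incidence:
  R = ((n - 1)/(n + 1))^2
  (n - 1)/(n + 1) = (1.749 - 1)/(1.749 + 1) = 0.272463
  R = 0.272463^2 = 0.0742361
  R(%) = 0.0742361 * 100 = 7.424%

7.424%


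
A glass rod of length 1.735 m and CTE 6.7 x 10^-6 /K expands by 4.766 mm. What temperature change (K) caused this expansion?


Rearrange dL = alpha * L0 * dT for dT:
  dT = dL / (alpha * L0)
  dL (m) = 4.766 / 1000 = 0.004766
  dT = 0.004766 / ((6.7 x 10^-6) * 1.735) = 410.0 K

410.0 K


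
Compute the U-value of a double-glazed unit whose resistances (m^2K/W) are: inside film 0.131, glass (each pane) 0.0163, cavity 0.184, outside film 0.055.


Total thermal resistance (series):
  R_total = R_in + R_glass + R_air + R_glass + R_out
  R_total = 0.131 + 0.0163 + 0.184 + 0.0163 + 0.055 = 0.4026 m^2K/W
U-value = 1 / R_total = 1 / 0.4026 = 2.484 W/m^2K

2.484 W/m^2K


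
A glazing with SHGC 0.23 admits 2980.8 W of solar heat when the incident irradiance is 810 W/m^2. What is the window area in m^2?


Rearrange Q = Area * SHGC * Irradiance:
  Area = Q / (SHGC * Irradiance)
  Area = 2980.8 / (0.23 * 810) = 16.0 m^2

16.0 m^2


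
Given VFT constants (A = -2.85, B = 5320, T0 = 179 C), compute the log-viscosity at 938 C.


VFT equation: log(eta) = A + B / (T - T0)
  T - T0 = 938 - 179 = 759
  B / (T - T0) = 5320 / 759 = 7.009
  log(eta) = -2.85 + 7.009 = 4.159

4.159


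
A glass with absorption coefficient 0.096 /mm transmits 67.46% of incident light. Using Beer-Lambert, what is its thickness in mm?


Rearrange T = exp(-alpha * thickness):
  thickness = -ln(T) / alpha
  T = 67.46/100 = 0.6746
  ln(T) = -0.39364
  -ln(T) = 0.39364
  thickness = 0.39364 / 0.096 = 4.1 mm

4.1 mm


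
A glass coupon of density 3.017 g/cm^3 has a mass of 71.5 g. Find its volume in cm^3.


Rearrange rho = m / V:
  V = m / rho
  V = 71.5 / 3.017 = 23.699 cm^3

23.699 cm^3


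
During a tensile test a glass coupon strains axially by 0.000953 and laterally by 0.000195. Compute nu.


Poisson's ratio: nu = lateral strain / axial strain
  nu = 0.000195 / 0.000953 = 0.2046

0.2046


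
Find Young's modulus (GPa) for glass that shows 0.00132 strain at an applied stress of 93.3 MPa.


Young's modulus: E = stress / strain
  E = 93.3 MPa / 0.00132 = 70681.82 MPa
Convert to GPa: 70681.82 / 1000 = 70.68 GPa

70.68 GPa


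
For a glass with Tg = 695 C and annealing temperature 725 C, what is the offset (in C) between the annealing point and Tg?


Offset = T_anneal - Tg:
  offset = 725 - 695 = 30 C

30 C


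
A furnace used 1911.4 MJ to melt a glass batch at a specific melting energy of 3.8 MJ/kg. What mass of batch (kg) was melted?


Rearrange E = m * s for m:
  m = E / s
  m = 1911.4 / 3.8 = 503.0 kg

503.0 kg


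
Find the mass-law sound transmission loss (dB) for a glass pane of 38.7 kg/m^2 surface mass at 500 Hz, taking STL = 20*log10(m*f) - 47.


Mass law: STL = 20 * log10(m * f) - 47
  m * f = 38.7 * 500 = 19350
  log10(19350) = 4.28668
  STL = 20 * 4.28668 - 47 = 85.7336 - 47 = 38.7 dB

38.7 dB


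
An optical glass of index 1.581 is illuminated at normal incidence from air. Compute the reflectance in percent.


Fresnel reflectance at normal incidence:
  R = ((n - 1)/(n + 1))^2
  (n - 1)/(n + 1) = (1.581 - 1)/(1.581 + 1) = 0.225107
  R = 0.225107^2 = 0.0506732
  R(%) = 0.0506732 * 100 = 5.067%

5.067%


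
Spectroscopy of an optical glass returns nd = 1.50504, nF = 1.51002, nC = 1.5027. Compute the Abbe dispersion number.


Abbe number formula: Vd = (nd - 1) / (nF - nC)
  nd - 1 = 1.50504 - 1 = 0.50504
  nF - nC = 1.51002 - 1.5027 = 0.00732
  Vd = 0.50504 / 0.00732 = 68.99

68.99


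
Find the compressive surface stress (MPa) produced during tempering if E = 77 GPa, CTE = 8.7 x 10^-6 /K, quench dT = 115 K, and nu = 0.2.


Tempering stress: sigma = E * alpha * dT / (1 - nu)
  E (MPa) = 77 * 1000 = 77000
  Numerator = 77000 * (8.7 x 10^-6) * 115 = 77.0385
  Denominator = 1 - 0.2 = 0.8
  sigma = 77.0385 / 0.8 = 96.3 MPa

96.3 MPa


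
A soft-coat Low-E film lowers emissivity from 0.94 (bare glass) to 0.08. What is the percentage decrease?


Percentage reduction = (1 - coated/uncoated) * 100
  Ratio = 0.08 / 0.94 = 0.0851
  Reduction = (1 - 0.0851) * 100 = 91.5%

91.5%


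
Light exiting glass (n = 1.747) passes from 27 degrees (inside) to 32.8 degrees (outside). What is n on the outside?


Apply Snell's law: n1 * sin(theta1) = n2 * sin(theta2)
  n2 = n1 * sin(theta1) / sin(theta2)
  sin(27) = 0.45399
  sin(32.8) = 0.541708
  n2 = 1.747 * 0.45399 / 0.541708 = 1.4641

1.4641


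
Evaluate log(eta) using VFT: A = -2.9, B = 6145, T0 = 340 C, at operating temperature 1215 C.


VFT equation: log(eta) = A + B / (T - T0)
  T - T0 = 1215 - 340 = 875
  B / (T - T0) = 6145 / 875 = 7.023
  log(eta) = -2.9 + 7.023 = 4.123

4.123


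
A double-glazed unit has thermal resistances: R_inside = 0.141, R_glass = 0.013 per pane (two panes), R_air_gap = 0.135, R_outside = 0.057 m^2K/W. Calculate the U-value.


Total thermal resistance (series):
  R_total = R_in + R_glass + R_air + R_glass + R_out
  R_total = 0.141 + 0.013 + 0.135 + 0.013 + 0.057 = 0.359 m^2K/W
U-value = 1 / R_total = 1 / 0.359 = 2.786 W/m^2K

2.786 W/m^2K


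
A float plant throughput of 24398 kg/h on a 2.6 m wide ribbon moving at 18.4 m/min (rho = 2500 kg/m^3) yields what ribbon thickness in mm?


Ribbon cross-section from mass balance:
  Volume rate = throughput / density = 24398 / 2500 = 9.7592 m^3/h
  thickness = volume rate / (speed * 60 * width), i.e.
  thickness = throughput / (60 * speed * width * density) * 1000
  thickness = 24398 / (60 * 18.4 * 2.6 * 2500) * 1000 = 3.4 mm

3.4 mm


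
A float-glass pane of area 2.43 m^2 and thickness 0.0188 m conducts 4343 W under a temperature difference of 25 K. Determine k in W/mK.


Fourier's law rearranged: k = Q * t / (A * dT)
  Numerator = 4343 * 0.0188 = 81.6484
  Denominator = 2.43 * 25 = 60.75
  k = 81.6484 / 60.75 = 1.344 W/mK

1.344 W/mK


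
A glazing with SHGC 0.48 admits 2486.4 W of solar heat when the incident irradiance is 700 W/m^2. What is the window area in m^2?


Rearrange Q = Area * SHGC * Irradiance:
  Area = Q / (SHGC * Irradiance)
  Area = 2486.4 / (0.48 * 700) = 7.4 m^2

7.4 m^2


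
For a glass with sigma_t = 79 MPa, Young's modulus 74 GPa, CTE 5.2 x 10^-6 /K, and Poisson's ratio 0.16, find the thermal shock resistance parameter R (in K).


Thermal shock resistance: R = sigma * (1 - nu) / (E * alpha)
  Numerator = 79 * (1 - 0.16) = 66.36
  Denominator = 74 * 1000 * (5.2 x 10^-6) = 0.3848
  R = 66.36 / 0.3848 = 172.5 K

172.5 K


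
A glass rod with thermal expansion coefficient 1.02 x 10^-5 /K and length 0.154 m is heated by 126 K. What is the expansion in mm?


Thermal expansion formula: dL = alpha * L0 * dT
  dL = (1.02 x 10^-5) * 0.154 * 126 = 0.00019792 m
Convert to mm: 0.00019792 * 1000 = 0.1979 mm

0.1979 mm


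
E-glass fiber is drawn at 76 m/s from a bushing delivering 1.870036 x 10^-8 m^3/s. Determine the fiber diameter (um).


Cross-sectional area from continuity:
  A = Q / v = 1.870036 x 10^-8 / 76 = 2.460574 x 10^-10 m^2
Diameter from circular cross-section:
  d = sqrt(4A / pi) * 10^6 (m -> um)
  d = sqrt(4 * 2.460574 x 10^-10 / pi) * 10^6 = 17.7 um

17.7 um


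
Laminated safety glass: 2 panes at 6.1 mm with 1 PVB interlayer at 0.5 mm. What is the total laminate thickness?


Total thickness = glass contribution + PVB contribution
  Glass: 2 * 6.1 = 12.2 mm
  PVB: 1 * 0.5 = 0.5 mm
  Total = 12.2 + 0.5 = 12.7 mm

12.7 mm
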